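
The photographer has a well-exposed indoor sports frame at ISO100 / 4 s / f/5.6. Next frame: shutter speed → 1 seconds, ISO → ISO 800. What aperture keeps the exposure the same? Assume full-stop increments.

f/8

Shutter speed: 4 → 2 → 1 — 2 stops shorter (darker).
ISO: 100 → 200 → 400 → 800 — 3 stops raised (brighter).
Net change so far: 1 stop brighter. Offset with the aperture: f/5.6 → f/8.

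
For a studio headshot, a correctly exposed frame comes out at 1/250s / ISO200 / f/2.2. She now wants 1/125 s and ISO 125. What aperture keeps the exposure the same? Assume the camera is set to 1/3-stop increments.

Shutter speed: 1/250 → 1/200 → 1/160 → 1/125 — 1 stop slower (brighter).
ISO: 200 → 160 → 125 — 2/3 stop lower (darker).
Net change so far: 1/3 stop brighter. Offset with the aperture: f/2.2 → f/2.5.

f/2.5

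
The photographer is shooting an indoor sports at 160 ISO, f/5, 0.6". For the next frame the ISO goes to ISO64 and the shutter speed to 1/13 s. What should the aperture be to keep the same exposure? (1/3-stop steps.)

f/1.1

ISO: 160 → 125 → 100 → 80 → 64 — 1 1/3 stops lower (darker).
Shutter speed: 0.6 → 0.5 → 0.4 → 0.3 → 1/4 → 1/5 → 1/6 → 1/8 → 1/10 → 1/13 — 3 stops faster (darker).
Net change so far: 4 1/3 stops darker. Offset with the aperture: f/5 → f/4.5 → f/4 → f/3.5 → f/3.2 → f/2.8 → f/2.5 → f/2.2 → f/2 → f/1.8 → f/1.6 → f/1.4 → f/1.2 → f/1.1.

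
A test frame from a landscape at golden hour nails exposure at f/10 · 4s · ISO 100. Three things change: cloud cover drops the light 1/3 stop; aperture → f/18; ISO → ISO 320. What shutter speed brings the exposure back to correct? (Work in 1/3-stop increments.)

Scene light: 1/3 stop darker.
Aperture: f/10 → f/11 → f/13 → f/14 → f/16 → f/18 — 1 2/3 stops stopped down (darker).
ISO: 100 → 125 → 160 → 200 → 250 → 320 — 1 2/3 stops raised (brighter).
Net so far: 1/3 stop darker. Shutter speed: 4 → 5.

5 s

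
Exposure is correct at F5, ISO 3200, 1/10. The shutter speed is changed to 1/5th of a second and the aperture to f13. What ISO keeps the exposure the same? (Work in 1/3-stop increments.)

Shutter speed: 1/10 → 1/8 → 1/6 → 1/5 — 1 stop slower (brighter).
Aperture: f/5 → f/5.6 → f/6.3 → f/7.1 → f/8 → f/9 → f/10 → f/11 → f/13 — 2 2/3 stops stopped down (darker).
Net change so far: 1 2/3 stops darker. Offset with the ISO: 3200 → 4000 → 5000 → 6400 → 8000 → 10000.

ISO 10000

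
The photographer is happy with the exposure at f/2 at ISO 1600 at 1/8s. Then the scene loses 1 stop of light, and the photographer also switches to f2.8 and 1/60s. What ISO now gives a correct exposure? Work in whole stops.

ISO 51200

Scene light: 1 stop darker.
Aperture: f/2 → f/2.8 — 1 stop stopped down (darker).
Shutter speed: 1/8 → 1/15 → 1/30 → 1/60 — 3 stops faster (darker).
Net so far: 5 stops darker. ISO: 1600 → 3200 → 6400 → 12800 → 25600 → 51200.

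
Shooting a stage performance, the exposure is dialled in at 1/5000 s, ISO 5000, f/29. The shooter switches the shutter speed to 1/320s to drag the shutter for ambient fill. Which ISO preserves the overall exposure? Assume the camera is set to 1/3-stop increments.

ISO 320

Shutter speed: 1/5000 → 1/4000 → 1/3200 → 1/2500 → 1/2000 → 1/1600 → 1/1250 → 1/1000 → 1/800 → 1/640 → 1/500 → 1/400 → 1/320 — 4 stops slower (brighter).
Need 4 stops darker from the ISO: 5000 → 4000 → 3200 → 2500 → 2000 → 1600 → 1250 → 1000 → 800 → 640 → 500 → 400 → 320.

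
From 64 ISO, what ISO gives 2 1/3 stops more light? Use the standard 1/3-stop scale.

ISO: 64 → 80 → 100 → 125 → 160 → 200 → 250 → 320 — 2 1/3 stops raised (brighter).

ISO 320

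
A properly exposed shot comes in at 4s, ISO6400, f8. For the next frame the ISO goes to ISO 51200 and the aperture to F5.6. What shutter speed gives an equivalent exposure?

ISO: 6400 → 12800 → 25600 → 51200 — 3 stops higher (brighter).
Aperture: f/8 → f/5.6 — 1 stop wider (brighter).
Net change so far: 4 stops brighter. Offset with the shutter speed: 4 → 2 → 1 → 1/2 → 1/4.

1/4s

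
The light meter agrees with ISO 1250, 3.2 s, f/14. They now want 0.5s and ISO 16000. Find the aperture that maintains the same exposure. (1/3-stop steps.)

Shutter speed: 3.2 → 2.5 → 2 → 1.6 → 1.3 → 1 → 0.8 → 0.6 → 0.5 — 2 2/3 stops faster (darker).
ISO: 1250 → 1600 → 2000 → 2500 → 3200 → 4000 → 5000 → 6400 → 8000 → 10000 → 12800 → 16000 — 3 2/3 stops higher (brighter).
Net change so far: 1 stop brighter. Offset with the aperture: f/14 → f/16 → f/18 → f/20.

f/20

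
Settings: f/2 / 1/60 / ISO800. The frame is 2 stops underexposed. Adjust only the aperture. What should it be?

Underexposed by 2 stops → need 2 stops brighter.
Aperture: f/2 → f/1.4 → f/1.0.

f/1.0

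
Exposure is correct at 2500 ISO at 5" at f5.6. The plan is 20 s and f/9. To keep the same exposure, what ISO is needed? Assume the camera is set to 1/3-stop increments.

Shutter speed: 5 → 6 → 8 → 10 → 13 → 15 → 20 — 2 stops slower (brighter).
Aperture: f/5.6 → f/6.3 → f/7.1 → f/8 → f/9 — 1 1/3 stops smaller aperture (darker).
Net change so far: 2/3 stop brighter. Offset with the ISO: 2500 → 2000 → 1600.

ISO 1600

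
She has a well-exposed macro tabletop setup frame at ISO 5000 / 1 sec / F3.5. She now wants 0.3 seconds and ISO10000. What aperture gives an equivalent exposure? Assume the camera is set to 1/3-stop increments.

Shutter speed: 1 → 0.8 → 0.6 → 0.5 → 0.4 → 0.3 — 1 2/3 stops faster (darker).
ISO: 5000 → 6400 → 8000 → 10000 — 1 stop higher (brighter).
Net change so far: 2/3 stop darker. Offset with the aperture: f/3.5 → f/3.2 → f/2.8.

f/2.8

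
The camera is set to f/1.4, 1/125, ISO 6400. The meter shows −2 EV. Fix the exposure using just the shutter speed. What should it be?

1/30s

Underexposed by 2 stops → need 2 stops brighter.
Shutter speed: 1/125 → 1/60 → 1/30.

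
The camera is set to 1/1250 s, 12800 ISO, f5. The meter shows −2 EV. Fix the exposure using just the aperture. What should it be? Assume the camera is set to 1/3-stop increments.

Underexposed by 2 stops → need 2 stops brighter.
Aperture: f/5 → f/4.5 → f/4 → f/3.5 → f/3.2 → f/2.8 → f/2.5.

f/2.5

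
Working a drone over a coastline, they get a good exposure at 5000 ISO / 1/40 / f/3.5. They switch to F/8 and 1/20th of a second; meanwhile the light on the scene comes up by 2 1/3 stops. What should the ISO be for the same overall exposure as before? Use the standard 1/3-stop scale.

Scene light: 2 1/3 stops brighter.
Aperture: f/3.5 → f/4 → f/4.5 → f/5 → f/5.6 → f/6.3 → f/7.1 → f/8 — 2 1/3 stops stopped down (darker).
Shutter speed: 1/40 → 1/30 → 1/25 → 1/20 — 1 stop longer (brighter).
Net so far: 1 stop brighter. ISO: 5000 → 4000 → 3200 → 2500.

ISO 2500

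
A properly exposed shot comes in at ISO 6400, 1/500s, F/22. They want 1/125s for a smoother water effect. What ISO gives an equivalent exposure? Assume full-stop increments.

Shutter speed: 1/500 → 1/250 → 1/125 — 2 stops longer (brighter).
Need 2 stops darker from the ISO: 6400 → 3200 → 1600.

ISO 1600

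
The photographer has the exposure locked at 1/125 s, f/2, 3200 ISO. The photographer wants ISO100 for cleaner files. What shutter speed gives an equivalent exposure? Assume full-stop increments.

1/4s

ISO: 3200 → 1600 → 800 → 400 → 200 → 100 — 5 stops lower (darker).
Need 5 stops brighter from the shutter speed: 1/125 → 1/60 → 1/30 → 1/15 → 1/8 → 1/4.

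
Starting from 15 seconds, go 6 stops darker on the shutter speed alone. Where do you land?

Shutter speed: 15 → 8 → 4 → 2 → 1 → 1/2 → 1/4 — 6 stops shorter (darker).

1/4s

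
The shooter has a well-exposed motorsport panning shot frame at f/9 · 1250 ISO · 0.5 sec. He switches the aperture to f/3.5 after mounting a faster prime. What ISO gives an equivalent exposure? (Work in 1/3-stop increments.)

Aperture: f/9 → f/8 → f/7.1 → f/6.3 → f/5.6 → f/5 → f/4.5 → f/4 → f/3.5 — 2 2/3 stops wider (brighter).
Need 2 2/3 stops darker from the ISO: 1250 → 1000 → 800 → 640 → 500 → 400 → 320 → 250 → 200.

ISO 200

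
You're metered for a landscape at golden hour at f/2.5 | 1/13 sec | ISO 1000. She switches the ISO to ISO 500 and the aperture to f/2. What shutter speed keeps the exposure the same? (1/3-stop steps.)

ISO: 1000 → 800 → 640 → 500 — 1 stop dropped (darker).
Aperture: f/2.5 → f/2.2 → f/2 — 2/3 stop larger aperture (brighter).
Net change so far: 1/3 stop darker. Offset with the shutter speed: 1/13 → 1/10.

1/10s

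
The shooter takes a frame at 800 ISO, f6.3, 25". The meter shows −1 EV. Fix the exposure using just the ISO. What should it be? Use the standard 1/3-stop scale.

Underexposed by 1 stop → need 1 stop brighter.
ISO: 800 → 1000 → 1250 → 1600.

ISO 1600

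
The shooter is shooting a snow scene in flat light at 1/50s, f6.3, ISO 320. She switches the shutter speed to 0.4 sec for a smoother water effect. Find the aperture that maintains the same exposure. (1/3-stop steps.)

Shutter speed: 1/50 → 1/40 → 1/30 → 1/25 → 1/20 → 1/15 → 1/13 → 1/10 → 1/8 → 1/6 → 1/5 → 1/4 → 0.3 → 0.4 — 4 1/3 stops slower (brighter).
Need 4 1/3 stops darker from the aperture: f/6.3 → f/7.1 → f/8 → f/9 → f/10 → f/11 → f/13 → f/14 → f/16 → f/18 → f/20 → f/22 → f/25 → f/29.

f/29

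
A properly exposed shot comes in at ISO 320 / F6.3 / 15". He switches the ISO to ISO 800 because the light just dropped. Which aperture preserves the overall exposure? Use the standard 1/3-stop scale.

f/10

ISO: 320 → 400 → 500 → 640 → 800 — 1 1/3 stops higher (brighter).
Need 1 1/3 stops darker from the aperture: f/6.3 → f/7.1 → f/8 → f/9 → f/10.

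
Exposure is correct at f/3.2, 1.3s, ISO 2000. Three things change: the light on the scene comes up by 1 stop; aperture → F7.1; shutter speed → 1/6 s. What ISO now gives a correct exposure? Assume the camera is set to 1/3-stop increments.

Scene light: 1 stop brighter.
Aperture: f/3.2 → f/3.5 → f/4 → f/4.5 → f/5 → f/5.6 → f/6.3 → f/7.1 — 2 1/3 stops stopped down (darker).
Shutter speed: 1.3 → 1 → 0.8 → 0.6 → 0.5 → 0.4 → 0.3 → 1/4 → 1/5 → 1/6 — 3 stops shorter (darker).
Net so far: 4 1/3 stops darker. ISO: 2000 → 2500 → 3200 → 4000 → 5000 → 6400 → 8000 → 10000 → 12800 → 16000 → 20000 → 25600 → 32000 → 40000.

ISO 40000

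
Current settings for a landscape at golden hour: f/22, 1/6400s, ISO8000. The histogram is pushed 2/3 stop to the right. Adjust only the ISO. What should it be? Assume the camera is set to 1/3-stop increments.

ISO 5000

Overexposed by 2/3 stop → need 2/3 stop darker.
ISO: 8000 → 6400 → 5000.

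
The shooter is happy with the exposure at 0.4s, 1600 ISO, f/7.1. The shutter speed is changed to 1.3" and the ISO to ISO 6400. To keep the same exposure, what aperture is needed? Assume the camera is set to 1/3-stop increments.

Shutter speed: 0.4 → 0.5 → 0.6 → 0.8 → 1 → 1.3 — 1 2/3 stops longer (brighter).
ISO: 1600 → 2000 → 2500 → 3200 → 4000 → 5000 → 6400 — 2 stops higher (brighter).
Net change so far: 3 2/3 stops brighter. Offset with the aperture: f/7.1 → f/8 → f/9 → f/10 → f/11 → f/13 → f/14 → f/16 → f/18 → f/20 → f/22 → f/25.

f/25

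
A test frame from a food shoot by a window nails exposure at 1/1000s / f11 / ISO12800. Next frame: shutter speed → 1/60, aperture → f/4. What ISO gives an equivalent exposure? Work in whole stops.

Shutter speed: 1/1000 → 1/500 → 1/250 → 1/125 → 1/60 — 4 stops longer (brighter).
Aperture: f/11 → f/8 → f/5.6 → f/4 — 3 stops wider (brighter).
Net change so far: 7 stops brighter. Offset with the ISO: 12800 → 6400 → 3200 → 1600 → 800 → 400 → 200 → 100.

ISO 100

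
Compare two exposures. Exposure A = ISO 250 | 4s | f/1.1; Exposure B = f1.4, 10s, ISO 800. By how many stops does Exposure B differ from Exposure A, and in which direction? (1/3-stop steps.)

2 1/3 stops brighter

Aperture: f/1.1 → f/1.2 → f/1.4 — 2/3 stop narrower (darker).
Shutter speed: 4 → 5 → 6 → 8 → 10 — 1 1/3 stops longer (brighter).
ISO: 250 → 320 → 400 → 500 → 640 → 800 — 1 2/3 stops higher (brighter).
Net: −2/3 +1 1/3 +1 2/3 = +2 1/3 stops.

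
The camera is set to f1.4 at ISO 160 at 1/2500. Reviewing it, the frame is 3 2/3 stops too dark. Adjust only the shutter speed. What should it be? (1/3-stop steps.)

1/200s

Underexposed by 3 2/3 stops → need 3 2/3 stops brighter.
Shutter speed: 1/2500 → 1/2000 → 1/1600 → 1/1250 → 1/1000 → 1/800 → 1/640 → 1/500 → 1/400 → 1/320 → 1/250 → 1/200.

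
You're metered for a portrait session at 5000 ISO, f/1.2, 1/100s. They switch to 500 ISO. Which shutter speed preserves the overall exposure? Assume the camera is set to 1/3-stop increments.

ISO: 5000 → 4000 → 3200 → 2500 → 2000 → 1600 → 1250 → 1000 → 800 → 640 → 500 — 3 1/3 stops dropped (darker).
Need 3 1/3 stops brighter from the shutter speed: 1/100 → 1/80 → 1/60 → 1/50 → 1/40 → 1/30 → 1/25 → 1/20 → 1/15 → 1/13 → 1/10.

1/10s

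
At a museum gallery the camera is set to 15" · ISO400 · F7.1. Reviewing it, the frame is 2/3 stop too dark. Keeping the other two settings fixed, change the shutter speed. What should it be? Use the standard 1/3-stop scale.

25 s

Underexposed by 2/3 stop → need 2/3 stop brighter.
Shutter speed: 15 → 20 → 25.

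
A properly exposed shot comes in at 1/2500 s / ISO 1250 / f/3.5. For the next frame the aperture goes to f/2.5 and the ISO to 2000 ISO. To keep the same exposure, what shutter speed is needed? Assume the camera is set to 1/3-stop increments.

1/8000s

Aperture: f/3.5 → f/3.2 → f/2.8 → f/2.5 — 1 stop opened up (brighter).
ISO: 1250 → 1600 → 2000 — 2/3 stop raised (brighter).
Net change so far: 1 2/3 stops brighter. Offset with the shutter speed: 1/2500 → 1/3200 → 1/4000 → 1/5000 → 1/6400 → 1/8000.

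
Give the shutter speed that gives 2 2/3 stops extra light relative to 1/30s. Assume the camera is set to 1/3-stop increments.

1/5s

Shutter speed: 1/30 → 1/25 → 1/20 → 1/15 → 1/13 → 1/10 → 1/8 → 1/6 → 1/5 — 2 2/3 stops longer (brighter).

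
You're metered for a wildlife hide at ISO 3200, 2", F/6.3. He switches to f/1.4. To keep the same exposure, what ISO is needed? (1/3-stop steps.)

Aperture: f/6.3 → f/5.6 → f/5 → f/4.5 → f/4 → f/3.5 → f/3.2 → f/2.8 → f/2.5 → f/2.2 → f/2 → f/1.8 → f/1.6 → f/1.4 — 4 1/3 stops wider (brighter).
Need 4 1/3 stops darker from the ISO: 3200 → 2500 → 2000 → 1600 → 1250 → 1000 → 800 → 640 → 500 → 400 → 320 → 250 → 200 → 160.

ISO 160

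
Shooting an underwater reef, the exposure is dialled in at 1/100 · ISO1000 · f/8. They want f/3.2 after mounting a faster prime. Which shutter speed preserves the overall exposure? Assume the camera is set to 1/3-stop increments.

1/640s

Aperture: f/8 → f/7.1 → f/6.3 → f/5.6 → f/5 → f/4.5 → f/4 → f/3.5 → f/3.2 — 2 2/3 stops wider (brighter).
Need 2 2/3 stops darker from the shutter speed: 1/100 → 1/125 → 1/160 → 1/200 → 1/250 → 1/320 → 1/400 → 1/500 → 1/640.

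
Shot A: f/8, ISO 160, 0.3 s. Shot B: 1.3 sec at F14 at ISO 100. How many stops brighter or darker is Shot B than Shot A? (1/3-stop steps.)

Aperture: f/8 → f/9 → f/10 → f/11 → f/13 → f/14 — 1 2/3 stops smaller aperture (darker).
Shutter speed: 0.3 → 0.4 → 0.5 → 0.6 → 0.8 → 1 → 1.3 — 2 stops slower (brighter).
ISO: 160 → 125 → 100 — 2/3 stop dropped (darker).
Net: −1 2/3 +2 −2/3 = −1/3 stops.

1/3 stop darker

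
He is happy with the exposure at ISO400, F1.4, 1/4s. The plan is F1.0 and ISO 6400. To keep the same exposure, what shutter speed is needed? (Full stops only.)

1/125s

Aperture: f/1.4 → f/1.0 — 1 stop larger aperture (brighter).
ISO: 400 → 800 → 1600 → 3200 → 6400 — 4 stops higher (brighter).
Net change so far: 5 stops brighter. Offset with the shutter speed: 1/4 → 1/8 → 1/15 → 1/30 → 1/60 → 1/125.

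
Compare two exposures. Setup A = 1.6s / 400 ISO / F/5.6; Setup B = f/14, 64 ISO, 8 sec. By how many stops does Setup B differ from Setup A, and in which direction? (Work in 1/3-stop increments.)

3 stops darker

Aperture: f/5.6 → f/6.3 → f/7.1 → f/8 → f/9 → f/10 → f/11 → f/13 → f/14 — 2 2/3 stops stopped down (darker).
Shutter speed: 1.6 → 2 → 2.5 → 3.2 → 4 → 5 → 6 → 8 — 2 1/3 stops longer (brighter).
ISO: 400 → 320 → 250 → 200 → 160 → 125 → 100 → 80 → 64 — 2 2/3 stops dropped (darker).
Net: −2 2/3 +2 1/3 −2 2/3 = −3 stops.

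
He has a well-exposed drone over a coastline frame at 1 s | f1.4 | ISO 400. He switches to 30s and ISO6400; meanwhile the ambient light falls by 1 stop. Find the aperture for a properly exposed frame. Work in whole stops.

Scene light: 1 stop darker.
Shutter speed: 1 → 2 → 4 → 8 → 15 → 30 — 5 stops slower (brighter).
ISO: 400 → 800 → 1600 → 3200 → 6400 — 4 stops higher (brighter).
Net so far: 8 stops brighter. Aperture: f/1.4 → f/2 → f/2.8 → f/4 → f/5.6 → f/8 → f/11 → f/16 → f/22.

f/22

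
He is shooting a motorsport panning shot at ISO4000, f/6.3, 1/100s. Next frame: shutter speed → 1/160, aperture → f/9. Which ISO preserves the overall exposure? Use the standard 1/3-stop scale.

ISO 12800

Shutter speed: 1/100 → 1/125 → 1/160 — 2/3 stop faster (darker).
Aperture: f/6.3 → f/7.1 → f/8 → f/9 — 1 stop smaller aperture (darker).
Net change so far: 1 2/3 stops darker. Offset with the ISO: 4000 → 5000 → 6400 → 8000 → 10000 → 12800.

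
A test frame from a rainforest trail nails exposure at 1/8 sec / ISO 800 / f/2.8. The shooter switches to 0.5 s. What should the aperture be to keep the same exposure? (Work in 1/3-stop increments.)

f/5.6

Shutter speed: 1/8 → 1/6 → 1/5 → 1/4 → 0.3 → 0.4 → 0.5 — 2 stops slower (brighter).
Need 2 stops darker from the aperture: f/2.8 → f/3.2 → f/3.5 → f/4 → f/4.5 → f/5 → f/5.6.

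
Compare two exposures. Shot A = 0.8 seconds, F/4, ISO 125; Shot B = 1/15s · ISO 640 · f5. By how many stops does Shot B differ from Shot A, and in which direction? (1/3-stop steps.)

2 stops darker

Aperture: f/4 → f/4.5 → f/5 — 2/3 stop smaller aperture (darker).
Shutter speed: 0.8 → 0.6 → 0.5 → 0.4 → 0.3 → 1/4 → 1/5 → 1/6 → 1/8 → 1/10 → 1/13 → 1/15 — 3 2/3 stops shorter (darker).
ISO: 125 → 160 → 200 → 250 → 320 → 400 → 500 → 640 — 2 1/3 stops higher (brighter).
Net: −2/3 −3 2/3 +2 1/3 = −2 stops.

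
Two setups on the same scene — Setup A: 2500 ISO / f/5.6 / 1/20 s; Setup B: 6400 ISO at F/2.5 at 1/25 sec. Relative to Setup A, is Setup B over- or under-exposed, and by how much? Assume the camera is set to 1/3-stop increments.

Aperture: f/5.6 → f/5 → f/4.5 → f/4 → f/3.5 → f/3.2 → f/2.8 → f/2.5 — 2 1/3 stops opened up (brighter).
Shutter speed: 1/20 → 1/25 — 1/3 stop faster (darker).
ISO: 2500 → 3200 → 4000 → 5000 → 6400 — 1 1/3 stops raised (brighter).
Net: +2 1/3 −1/3 +1 1/3 = +3 1/3 stops.

3 1/3 stops brighter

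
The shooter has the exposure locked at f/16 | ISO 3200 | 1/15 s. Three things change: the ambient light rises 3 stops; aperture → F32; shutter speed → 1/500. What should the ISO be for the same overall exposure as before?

Scene light: 3 stops brighter.
Aperture: f/16 → f/22 → f/32 — 2 stops smaller aperture (darker).
Shutter speed: 1/15 → 1/30 → 1/60 → 1/125 → 1/250 → 1/500 — 5 stops shorter (darker).
Net so far: 4 stops darker. ISO: 3200 → 6400 → 12800 → 25600 → 51200.

ISO 51200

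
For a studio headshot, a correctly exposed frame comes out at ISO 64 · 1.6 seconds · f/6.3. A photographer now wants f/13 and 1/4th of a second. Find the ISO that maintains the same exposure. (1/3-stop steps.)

ISO 1600

Aperture: f/6.3 → f/7.1 → f/8 → f/9 → f/10 → f/11 → f/13 — 2 stops smaller aperture (darker).
Shutter speed: 1.6 → 1.3 → 1 → 0.8 → 0.6 → 0.5 → 0.4 → 0.3 → 1/4 — 2 2/3 stops faster (darker).
Net change so far: 4 2/3 stops darker. Offset with the ISO: 64 → 80 → 100 → 125 → 160 → 200 → 250 → 320 → 400 → 500 → 640 → 800 → 1000 → 1250 → 1600.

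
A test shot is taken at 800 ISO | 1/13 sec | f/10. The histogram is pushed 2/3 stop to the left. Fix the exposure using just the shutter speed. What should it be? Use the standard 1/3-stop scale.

1/8s

Underexposed by 2/3 stop → need 2/3 stop brighter.
Shutter speed: 1/13 → 1/10 → 1/8.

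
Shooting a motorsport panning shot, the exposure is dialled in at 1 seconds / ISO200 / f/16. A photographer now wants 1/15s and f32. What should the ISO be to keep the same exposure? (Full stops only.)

ISO 12800

Shutter speed: 1 → 1/2 → 1/4 → 1/8 → 1/15 — 4 stops shorter (darker).
Aperture: f/16 → f/22 → f/32 — 2 stops narrower (darker).
Net change so far: 6 stops darker. Offset with the ISO: 200 → 400 → 800 → 1600 → 3200 → 6400 → 12800.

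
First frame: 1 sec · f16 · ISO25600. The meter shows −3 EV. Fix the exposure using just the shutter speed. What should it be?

8 s

Underexposed by 3 stops → need 3 stops brighter.
Shutter speed: 1 → 2 → 4 → 8.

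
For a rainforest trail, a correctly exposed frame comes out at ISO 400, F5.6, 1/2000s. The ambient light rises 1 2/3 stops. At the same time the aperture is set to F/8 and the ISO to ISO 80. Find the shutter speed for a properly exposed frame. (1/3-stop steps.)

Scene light: 1 2/3 stops brighter.
Aperture: f/5.6 → f/6.3 → f/7.1 → f/8 — 1 stop narrower (darker).
ISO: 400 → 320 → 250 → 200 → 160 → 125 → 100 → 80 — 2 1/3 stops lower (darker).
Net so far: 1 2/3 stops darker. Shutter speed: 1/2000 → 1/1600 → 1/1250 → 1/1000 → 1/800 → 1/640.

1/640s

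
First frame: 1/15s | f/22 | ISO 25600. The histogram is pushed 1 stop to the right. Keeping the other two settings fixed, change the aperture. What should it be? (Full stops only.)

f/32

Overexposed by 1 stop → need 1 stop darker.
Aperture: f/22 → f/32.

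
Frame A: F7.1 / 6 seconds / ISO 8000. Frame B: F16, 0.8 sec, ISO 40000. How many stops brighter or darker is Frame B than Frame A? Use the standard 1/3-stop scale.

3 stops darker

Aperture: f/7.1 → f/8 → f/9 → f/10 → f/11 → f/13 → f/14 → f/16 — 2 1/3 stops smaller aperture (darker).
Shutter speed: 6 → 5 → 4 → 3.2 → 2.5 → 2 → 1.6 → 1.3 → 1 → 0.8 — 3 stops shorter (darker).
ISO: 8000 → 10000 → 12800 → 16000 → 20000 → 25600 → 32000 → 40000 — 2 1/3 stops raised (brighter).
Net: −2 1/3 −3 +2 1/3 = −3 stops.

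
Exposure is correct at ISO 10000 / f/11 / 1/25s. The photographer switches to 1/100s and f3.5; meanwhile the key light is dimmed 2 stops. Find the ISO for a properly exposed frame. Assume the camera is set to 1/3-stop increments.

Scene light: 2 stops darker.
Shutter speed: 1/25 → 1/30 → 1/40 → 1/50 → 1/60 → 1/80 → 1/100 — 2 stops faster (darker).
Aperture: f/11 → f/10 → f/9 → f/8 → f/7.1 → f/6.3 → f/5.6 → f/5 → f/4.5 → f/4 → f/3.5 — 3 1/3 stops wider (brighter).
Net so far: 2/3 stop darker. ISO: 10000 → 12800 → 16000.

ISO 16000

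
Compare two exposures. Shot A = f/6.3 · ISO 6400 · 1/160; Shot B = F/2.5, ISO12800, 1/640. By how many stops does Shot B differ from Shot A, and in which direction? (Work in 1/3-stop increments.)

1 2/3 stops brighter

Aperture: f/6.3 → f/5.6 → f/5 → f/4.5 → f/4 → f/3.5 → f/3.2 → f/2.8 → f/2.5 — 2 2/3 stops wider (brighter).
Shutter speed: 1/160 → 1/200 → 1/250 → 1/320 → 1/400 → 1/500 → 1/640 — 2 stops faster (darker).
ISO: 6400 → 8000 → 10000 → 12800 — 1 stop higher (brighter).
Net: +2 2/3 −2 +1 = +1 2/3 stops.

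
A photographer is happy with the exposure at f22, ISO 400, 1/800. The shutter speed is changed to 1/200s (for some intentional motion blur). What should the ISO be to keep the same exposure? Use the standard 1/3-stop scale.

Shutter speed: 1/800 → 1/640 → 1/500 → 1/400 → 1/320 → 1/250 → 1/200 — 2 stops slower (brighter).
Need 2 stops darker from the ISO: 400 → 320 → 250 → 200 → 160 → 125 → 100.

ISO 100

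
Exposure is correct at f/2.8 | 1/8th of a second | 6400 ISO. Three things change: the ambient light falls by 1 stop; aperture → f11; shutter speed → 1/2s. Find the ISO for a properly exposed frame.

Scene light: 1 stop darker.
Aperture: f/2.8 → f/4 → f/5.6 → f/8 → f/11 — 4 stops stopped down (darker).
Shutter speed: 1/8 → 1/4 → 1/2 — 2 stops slower (brighter).
Net so far: 3 stops darker. ISO: 6400 → 12800 → 25600 → 51200.

ISO 51200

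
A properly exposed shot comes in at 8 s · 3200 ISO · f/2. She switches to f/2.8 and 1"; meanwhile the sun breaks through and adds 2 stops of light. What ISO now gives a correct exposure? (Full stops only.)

ISO 12800

Scene light: 2 stops brighter.
Aperture: f/2 → f/2.8 — 1 stop smaller aperture (darker).
Shutter speed: 8 → 4 → 2 → 1 — 3 stops shorter (darker).
Net so far: 2 stops darker. ISO: 3200 → 6400 → 12800.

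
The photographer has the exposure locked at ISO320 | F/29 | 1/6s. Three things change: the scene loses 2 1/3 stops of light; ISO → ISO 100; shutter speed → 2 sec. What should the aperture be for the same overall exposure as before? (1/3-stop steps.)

Scene light: 2 1/3 stops darker.
ISO: 320 → 250 → 200 → 160 → 125 → 100 — 1 2/3 stops dropped (darker).
Shutter speed: 1/6 → 1/5 → 1/4 → 0.3 → 0.4 → 0.5 → 0.6 → 0.8 → 1 → 1.3 → 1.6 → 2 — 3 2/3 stops slower (brighter).
Net so far: 1/3 stop darker. Aperture: f/29 → f/25.

f/25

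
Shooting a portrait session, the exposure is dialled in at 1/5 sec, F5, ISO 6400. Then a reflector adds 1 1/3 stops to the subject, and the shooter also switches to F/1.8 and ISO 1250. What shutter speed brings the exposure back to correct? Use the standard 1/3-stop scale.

1/20s

Scene light: 1 1/3 stops brighter.
Aperture: f/5 → f/4.5 → f/4 → f/3.5 → f/3.2 → f/2.8 → f/2.5 → f/2.2 → f/2 → f/1.8 — 3 stops opened up (brighter).
ISO: 6400 → 5000 → 4000 → 3200 → 2500 → 2000 → 1600 → 1250 — 2 1/3 stops lower (darker).
Net so far: 2 stops brighter. Shutter speed: 1/5 → 1/6 → 1/8 → 1/10 → 1/13 → 1/15 → 1/20.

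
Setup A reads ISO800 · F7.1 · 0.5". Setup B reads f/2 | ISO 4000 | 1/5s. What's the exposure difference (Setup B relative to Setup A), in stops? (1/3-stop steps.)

4 2/3 stops brighter

Aperture: f/7.1 → f/6.3 → f/5.6 → f/5 → f/4.5 → f/4 → f/3.5 → f/3.2 → f/2.8 → f/2.5 → f/2.2 → f/2 — 3 2/3 stops wider (brighter).
Shutter speed: 0.5 → 0.4 → 0.3 → 1/4 → 1/5 — 1 1/3 stops shorter (darker).
ISO: 800 → 1000 → 1250 → 1600 → 2000 → 2500 → 3200 → 4000 — 2 1/3 stops higher (brighter).
Net: +3 2/3 −1 1/3 +2 1/3 = +4 2/3 stops.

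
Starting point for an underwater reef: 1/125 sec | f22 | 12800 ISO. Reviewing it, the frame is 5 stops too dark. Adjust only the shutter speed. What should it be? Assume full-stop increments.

1/4s

Underexposed by 5 stops → need 5 stops brighter.
Shutter speed: 1/125 → 1/60 → 1/30 → 1/15 → 1/8 → 1/4.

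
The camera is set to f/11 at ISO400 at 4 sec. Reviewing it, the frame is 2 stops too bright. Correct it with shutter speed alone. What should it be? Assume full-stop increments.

Overexposed by 2 stops → need 2 stops darker.
Shutter speed: 4 → 2 → 1.

1 s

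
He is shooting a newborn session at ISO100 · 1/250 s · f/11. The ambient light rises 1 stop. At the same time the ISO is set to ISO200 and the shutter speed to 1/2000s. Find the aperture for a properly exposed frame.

Scene light: 1 stop brighter.
ISO: 100 → 200 — 1 stop raised (brighter).
Shutter speed: 1/250 → 1/500 → 1/1000 → 1/2000 — 3 stops faster (darker).
Net so far: 1 stop darker. Aperture: f/11 → f/8.

f/8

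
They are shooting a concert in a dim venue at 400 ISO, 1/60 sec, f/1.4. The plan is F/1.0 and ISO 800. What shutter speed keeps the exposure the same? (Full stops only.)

Aperture: f/1.4 → f/1.0 — 1 stop larger aperture (brighter).
ISO: 400 → 800 — 1 stop higher (brighter).
Net change so far: 2 stops brighter. Offset with the shutter speed: 1/60 → 1/125 → 1/250.

1/250s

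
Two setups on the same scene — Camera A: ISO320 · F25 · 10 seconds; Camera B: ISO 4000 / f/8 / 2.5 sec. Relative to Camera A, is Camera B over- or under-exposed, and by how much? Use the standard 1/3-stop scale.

5 stops brighter

Aperture: f/25 → f/22 → f/20 → f/18 → f/16 → f/14 → f/13 → f/11 → f/10 → f/9 → f/8 — 3 1/3 stops larger aperture (brighter).
Shutter speed: 10 → 8 → 6 → 5 → 4 → 3.2 → 2.5 — 2 stops faster (darker).
ISO: 320 → 400 → 500 → 640 → 800 → 1000 → 1250 → 1600 → 2000 → 2500 → 3200 → 4000 — 3 2/3 stops raised (brighter).
Net: +3 1/3 −2 +3 2/3 = +5 stops.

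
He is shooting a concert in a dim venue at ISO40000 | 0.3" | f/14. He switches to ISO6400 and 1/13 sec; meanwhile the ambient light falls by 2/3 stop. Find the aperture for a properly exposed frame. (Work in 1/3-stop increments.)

f/2.2

Scene light: 2/3 stop darker.
ISO: 40000 → 32000 → 25600 → 20000 → 16000 → 12800 → 10000 → 8000 → 6400 — 2 2/3 stops dropped (darker).
Shutter speed: 0.3 → 1/4 → 1/5 → 1/6 → 1/8 → 1/10 → 1/13 — 2 stops faster (darker).
Net so far: 5 1/3 stops darker. Aperture: f/14 → f/13 → f/11 → f/10 → f/9 → f/8 → f/7.1 → f/6.3 → f/5.6 → f/5 → f/4.5 → f/4 → f/3.5 → f/3.2 → f/2.8 → f/2.5 → f/2.2.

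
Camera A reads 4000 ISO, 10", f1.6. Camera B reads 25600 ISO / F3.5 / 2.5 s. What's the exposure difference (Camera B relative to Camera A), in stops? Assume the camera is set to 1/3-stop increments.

Aperture: f/1.6 → f/1.8 → f/2 → f/2.2 → f/2.5 → f/2.8 → f/3.2 → f/3.5 — 2 1/3 stops narrower (darker).
Shutter speed: 10 → 8 → 6 → 5 → 4 → 3.2 → 2.5 — 2 stops shorter (darker).
ISO: 4000 → 5000 → 6400 → 8000 → 10000 → 12800 → 16000 → 20000 → 25600 — 2 2/3 stops raised (brighter).
Net: −2 1/3 −2 +2 2/3 = −1 2/3 stops.

1 2/3 stops darker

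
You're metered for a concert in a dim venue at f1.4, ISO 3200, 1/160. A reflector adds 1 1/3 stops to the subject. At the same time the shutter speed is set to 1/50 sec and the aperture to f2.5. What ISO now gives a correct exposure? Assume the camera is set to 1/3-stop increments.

Scene light: 1 1/3 stops brighter.
Shutter speed: 1/160 → 1/125 → 1/100 → 1/80 → 1/60 → 1/50 — 1 2/3 stops slower (brighter).
Aperture: f/1.4 → f/1.6 → f/1.8 → f/2 → f/2.2 → f/2.5 — 1 2/3 stops smaller aperture (darker).
Net so far: 1 1/3 stops brighter. ISO: 3200 → 2500 → 2000 → 1600 → 1250.

ISO 1250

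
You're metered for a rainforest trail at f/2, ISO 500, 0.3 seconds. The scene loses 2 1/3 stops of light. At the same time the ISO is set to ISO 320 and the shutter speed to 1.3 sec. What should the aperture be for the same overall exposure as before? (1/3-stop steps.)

f/1.4

Scene light: 2 1/3 stops darker.
ISO: 500 → 400 → 320 — 2/3 stop dropped (darker).
Shutter speed: 0.3 → 0.4 → 0.5 → 0.6 → 0.8 → 1 → 1.3 — 2 stops slower (brighter).
Net so far: 1 stop darker. Aperture: f/2 → f/1.8 → f/1.6 → f/1.4.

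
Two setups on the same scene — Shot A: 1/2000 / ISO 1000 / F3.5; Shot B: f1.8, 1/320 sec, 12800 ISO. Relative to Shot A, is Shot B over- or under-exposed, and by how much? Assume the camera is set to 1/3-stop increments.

Aperture: f/3.5 → f/3.2 → f/2.8 → f/2.5 → f/2.2 → f/2 → f/1.8 — 2 stops wider (brighter).
Shutter speed: 1/2000 → 1/1600 → 1/1250 → 1/1000 → 1/800 → 1/640 → 1/500 → 1/400 → 1/320 — 2 2/3 stops longer (brighter).
ISO: 1000 → 1250 → 1600 → 2000 → 2500 → 3200 → 4000 → 5000 → 6400 → 8000 → 10000 → 12800 — 3 2/3 stops raised (brighter).
Net: +2 +2 2/3 +3 2/3 = +8 1/3 stops.

8 1/3 stops brighter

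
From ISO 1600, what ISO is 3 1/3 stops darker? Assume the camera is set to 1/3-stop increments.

ISO 160

ISO: 1600 → 1250 → 1000 → 800 → 640 → 500 → 400 → 320 → 250 → 200 → 160 — 3 1/3 stops lower (darker).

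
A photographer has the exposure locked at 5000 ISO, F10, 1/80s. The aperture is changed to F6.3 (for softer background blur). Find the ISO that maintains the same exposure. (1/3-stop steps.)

Aperture: f/10 → f/9 → f/8 → f/7.1 → f/6.3 — 1 1/3 stops larger aperture (brighter).
Need 1 1/3 stops darker from the ISO: 5000 → 4000 → 3200 → 2500 → 2000.

ISO 2000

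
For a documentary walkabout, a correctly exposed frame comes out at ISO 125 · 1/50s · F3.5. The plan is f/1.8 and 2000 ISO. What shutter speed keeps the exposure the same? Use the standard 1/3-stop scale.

1/3200s

Aperture: f/3.5 → f/3.2 → f/2.8 → f/2.5 → f/2.2 → f/2 → f/1.8 — 2 stops opened up (brighter).
ISO: 125 → 160 → 200 → 250 → 320 → 400 → 500 → 640 → 800 → 1000 → 1250 → 1600 → 2000 — 4 stops raised (brighter).
Net change so far: 6 stops brighter. Offset with the shutter speed: 1/50 → 1/60 → 1/80 → 1/100 → 1/125 → 1/160 → 1/200 → 1/250 → 1/320 → 1/400 → 1/500 → 1/640 → 1/800 → 1/1000 → 1/1250 → 1/1600 → 1/2000 → 1/2500 → 1/3200.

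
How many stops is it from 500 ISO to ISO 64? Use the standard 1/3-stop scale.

3 stops

500 → 400 → 320 → 250 → 200 → 160 → 125 → 100 → 80 → 64 — count the steps: 9 third-stops = 3 stops.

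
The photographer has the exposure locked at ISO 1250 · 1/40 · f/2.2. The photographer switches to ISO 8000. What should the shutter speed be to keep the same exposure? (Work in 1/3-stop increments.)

1/250s

ISO: 1250 → 1600 → 2000 → 2500 → 3200 → 4000 → 5000 → 6400 → 8000 — 2 2/3 stops higher (brighter).
Need 2 2/3 stops darker from the shutter speed: 1/40 → 1/50 → 1/60 → 1/80 → 1/100 → 1/125 → 1/160 → 1/200 → 1/250.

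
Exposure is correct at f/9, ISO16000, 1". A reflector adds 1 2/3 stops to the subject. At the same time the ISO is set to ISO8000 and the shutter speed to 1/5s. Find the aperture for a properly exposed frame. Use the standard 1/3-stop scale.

Scene light: 1 2/3 stops brighter.
ISO: 16000 → 12800 → 10000 → 8000 — 1 stop lower (darker).
Shutter speed: 1 → 0.8 → 0.6 → 0.5 → 0.4 → 0.3 → 1/4 → 1/5 — 2 1/3 stops shorter (darker).
Net so far: 1 2/3 stops darker. Aperture: f/9 → f/8 → f/7.1 → f/6.3 → f/5.6 → f/5.

f/5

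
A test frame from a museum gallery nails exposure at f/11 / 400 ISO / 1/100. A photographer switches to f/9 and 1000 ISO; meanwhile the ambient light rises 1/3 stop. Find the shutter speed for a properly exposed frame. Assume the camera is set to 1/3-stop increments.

Scene light: 1/3 stop brighter.
Aperture: f/11 → f/10 → f/9 — 2/3 stop larger aperture (brighter).
ISO: 400 → 500 → 640 → 800 → 1000 — 1 1/3 stops raised (brighter).
Net so far: 2 1/3 stops brighter. Shutter speed: 1/100 → 1/125 → 1/160 → 1/200 → 1/250 → 1/320 → 1/400 → 1/500.

1/500s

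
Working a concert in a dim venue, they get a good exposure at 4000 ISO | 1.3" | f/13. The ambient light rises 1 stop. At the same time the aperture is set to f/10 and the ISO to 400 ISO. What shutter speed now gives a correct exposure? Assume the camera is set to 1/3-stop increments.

4 s

Scene light: 1 stop brighter.
Aperture: f/13 → f/11 → f/10 — 2/3 stop wider (brighter).
ISO: 4000 → 3200 → 2500 → 2000 → 1600 → 1250 → 1000 → 800 → 640 → 500 → 400 — 3 1/3 stops lower (darker).
Net so far: 1 2/3 stops darker. Shutter speed: 1.3 → 1.6 → 2 → 2.5 → 3.2 → 4.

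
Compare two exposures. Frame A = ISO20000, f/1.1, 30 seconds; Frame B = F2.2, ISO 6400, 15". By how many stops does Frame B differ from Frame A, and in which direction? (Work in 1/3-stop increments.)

4 2/3 stops darker

Aperture: f/1.1 → f/1.2 → f/1.4 → f/1.6 → f/1.8 → f/2 → f/2.2 — 2 stops narrower (darker).
Shutter speed: 30 → 25 → 20 → 15 — 1 stop shorter (darker).
ISO: 20000 → 16000 → 12800 → 10000 → 8000 → 6400 — 1 2/3 stops lower (darker).
Net: −2 −1 −1 2/3 = −4 2/3 stops.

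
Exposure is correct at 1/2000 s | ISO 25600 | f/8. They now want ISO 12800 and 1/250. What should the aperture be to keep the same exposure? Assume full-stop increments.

f/16

ISO: 25600 → 12800 — 1 stop lower (darker).
Shutter speed: 1/2000 → 1/1000 → 1/500 → 1/250 — 3 stops slower (brighter).
Net change so far: 2 stops brighter. Offset with the aperture: f/8 → f/11 → f/16.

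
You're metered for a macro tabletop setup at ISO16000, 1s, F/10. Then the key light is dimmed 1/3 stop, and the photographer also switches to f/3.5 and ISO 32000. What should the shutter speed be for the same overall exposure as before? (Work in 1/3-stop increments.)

Scene light: 1/3 stop darker.
Aperture: f/10 → f/9 → f/8 → f/7.1 → f/6.3 → f/5.6 → f/5 → f/4.5 → f/4 → f/3.5 — 3 stops larger aperture (brighter).
ISO: 16000 → 20000 → 25600 → 32000 — 1 stop raised (brighter).
Net so far: 3 2/3 stops brighter. Shutter speed: 1 → 0.8 → 0.6 → 0.5 → 0.4 → 0.3 → 1/4 → 1/5 → 1/6 → 1/8 → 1/10 → 1/13.

1/13s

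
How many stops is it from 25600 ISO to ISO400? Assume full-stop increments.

6 stops

25600 → 12800 → 6400 → 3200 → 1600 → 800 → 400 — count the steps: 6 stops.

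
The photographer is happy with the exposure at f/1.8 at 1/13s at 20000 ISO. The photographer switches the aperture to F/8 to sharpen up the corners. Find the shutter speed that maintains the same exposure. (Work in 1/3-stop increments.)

Aperture: f/1.8 → f/2 → f/2.2 → f/2.5 → f/2.8 → f/3.2 → f/3.5 → f/4 → f/4.5 → f/5 → f/5.6 → f/6.3 → f/7.1 → f/8 — 4 1/3 stops smaller aperture (darker).
Need 4 1/3 stops brighter from the shutter speed: 1/13 → 1/10 → 1/8 → 1/6 → 1/5 → 1/4 → 0.3 → 0.4 → 0.5 → 0.6 → 0.8 → 1 → 1.3 → 1.6.

1.6 s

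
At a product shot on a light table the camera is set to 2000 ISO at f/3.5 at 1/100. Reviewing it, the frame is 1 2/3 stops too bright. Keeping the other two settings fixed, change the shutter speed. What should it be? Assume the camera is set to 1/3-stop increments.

Overexposed by 1 2/3 stops → need 1 2/3 stops darker.
Shutter speed: 1/100 → 1/125 → 1/160 → 1/200 → 1/250 → 1/320.

1/320s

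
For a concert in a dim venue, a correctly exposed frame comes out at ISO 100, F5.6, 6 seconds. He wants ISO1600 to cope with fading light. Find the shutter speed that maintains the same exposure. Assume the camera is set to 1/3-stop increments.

0.4 s

ISO: 100 → 125 → 160 → 200 → 250 → 320 → 400 → 500 → 640 → 800 → 1000 → 1250 → 1600 — 4 stops raised (brighter).
Need 4 stops darker from the shutter speed: 6 → 5 → 4 → 3.2 → 2.5 → 2 → 1.6 → 1.3 → 1 → 0.8 → 0.6 → 0.5 → 0.4.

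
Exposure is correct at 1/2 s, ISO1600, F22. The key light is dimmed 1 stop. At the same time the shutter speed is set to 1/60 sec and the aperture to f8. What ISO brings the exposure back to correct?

Scene light: 1 stop darker.
Shutter speed: 1/2 → 1/4 → 1/8 → 1/15 → 1/30 → 1/60 — 5 stops shorter (darker).
Aperture: f/22 → f/16 → f/11 → f/8 — 3 stops wider (brighter).
Net so far: 3 stops darker. ISO: 1600 → 3200 → 6400 → 12800.

ISO 12800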